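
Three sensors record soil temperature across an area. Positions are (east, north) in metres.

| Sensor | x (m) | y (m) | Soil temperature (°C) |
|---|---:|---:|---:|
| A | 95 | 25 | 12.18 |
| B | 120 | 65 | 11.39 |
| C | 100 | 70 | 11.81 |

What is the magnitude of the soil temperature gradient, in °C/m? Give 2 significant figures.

0.023 °C/m

With T = a·x + b·y + c and A as origin, the differences give:
  25·a + 40·b = -0.79
  5·a + 45·b = -0.37
Eliminate b (×45 and ×40, subtract): 925·a = -20.750 → a = ∂T/∂x = -0.02243
Back-substitute: b = ∂T/∂y = -0.005730.
|∇f| = √(-0.02243² + -0.005730²) = 0.02315 °C/m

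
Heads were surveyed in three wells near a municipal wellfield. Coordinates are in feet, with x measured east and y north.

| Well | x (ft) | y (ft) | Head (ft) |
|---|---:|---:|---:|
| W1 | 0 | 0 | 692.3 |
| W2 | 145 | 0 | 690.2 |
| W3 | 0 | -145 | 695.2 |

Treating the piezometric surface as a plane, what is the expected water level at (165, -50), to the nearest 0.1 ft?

∂h/∂x = (690.2 − 692.3) / (145 − 0) = -0.01448
∂h/∂y = (695.2 − 692.3) / (-145 − 0) = -0.02000
h(165, -50) = 692.3 + (-0.01448)·(165) + (-0.02000)·(-50) = 692.3 -2.390 +1.000 = 690.910 ft.

690.9 ft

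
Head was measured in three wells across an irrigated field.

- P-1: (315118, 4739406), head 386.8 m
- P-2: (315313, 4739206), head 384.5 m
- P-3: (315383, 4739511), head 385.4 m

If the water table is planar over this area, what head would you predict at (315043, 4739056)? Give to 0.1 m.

Taking P-1 as reference: P-2−P-1 = (195, -200, -2.3); P-3−P-1 = (265, 105, -1.4).
Determinant of the coordinate differences = 195·105 − 265·(-200) = 73475.
∂h/∂x = [(-2.3)·105 − (-1.4)·(-200)] / 73475 = -0.007098
∂h/∂y = [195·(-1.4) − 265·(-2.3)] / 73475 = +0.004580
h(315043, 4739056) = 386.8 + (-0.007098)·(-75) + (+0.004580)·(-350) = 386.8 +0.532 -1.603 = 385.729 m.

385.7 m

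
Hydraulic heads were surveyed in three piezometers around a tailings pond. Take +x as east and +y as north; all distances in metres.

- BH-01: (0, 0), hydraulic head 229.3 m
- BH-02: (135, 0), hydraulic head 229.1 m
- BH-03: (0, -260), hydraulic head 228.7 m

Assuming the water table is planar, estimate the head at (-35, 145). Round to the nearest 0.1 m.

∂h/∂x = (229.1 − 229.3) / (135 − 0) = -0.001481
∂h/∂y = (228.7 − 229.3) / (-260 − 0) = +0.002308
h(-35, 145) = 229.3 + (-0.001481)·(-35) + (+0.002308)·(145) = 229.3 +0.052 +0.335 = 229.686 m.

229.7 m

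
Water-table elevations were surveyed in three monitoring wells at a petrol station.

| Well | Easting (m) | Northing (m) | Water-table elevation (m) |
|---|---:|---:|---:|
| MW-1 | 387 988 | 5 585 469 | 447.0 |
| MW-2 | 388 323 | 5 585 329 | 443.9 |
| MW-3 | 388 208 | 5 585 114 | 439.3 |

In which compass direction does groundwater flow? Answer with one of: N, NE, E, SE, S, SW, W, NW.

S

With h = a·x + b·y + c and MW-1 as origin, the differences give:
  335·a + (-140)·b = -3.1
  220·a + (-355)·b = -7.7
Eliminate b (×(-355) and ×(-140), subtract): -88125·a = 22.50 → a = ∂h/∂x = -0.0002553
Back-substitute: b = ∂h/∂y = +0.02153.
Flow = −∇h = (+0.0002553 east, -0.02153 north), which points south.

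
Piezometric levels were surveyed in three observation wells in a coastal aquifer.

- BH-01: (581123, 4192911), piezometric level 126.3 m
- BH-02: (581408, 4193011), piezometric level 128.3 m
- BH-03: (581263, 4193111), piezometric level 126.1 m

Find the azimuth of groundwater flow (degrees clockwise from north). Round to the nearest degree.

Taking BH-01 as reference: BH-02−BH-01 = (285, 100, +2.0); BH-03−BH-01 = (140, 200, -0.2).
Solve a·Δx + b·Δy = Δh: det = 285·200 − 140·100 = 43000.
∂h/∂x = [(+2.0)·200 − (-0.2)·100] / 43000 = +0.009767
∂h/∂y = [285·(-0.2) − 140·(+2.0)] / 43000 = -0.007837
Flow direction (−∇h) has components (-0.009767 E, +0.007837 N).
Azimuth = atan2(E, N) = atan2(-0.009767, +0.007837) = 308.7° ≈ 309°.

309°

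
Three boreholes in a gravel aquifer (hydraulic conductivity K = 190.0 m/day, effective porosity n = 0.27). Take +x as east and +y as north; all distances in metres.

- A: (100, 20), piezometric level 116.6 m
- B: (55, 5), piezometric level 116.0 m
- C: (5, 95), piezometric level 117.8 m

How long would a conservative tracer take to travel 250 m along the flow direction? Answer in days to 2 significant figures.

Differences from A: to B (Δx, Δy, Δh) = (-45, -15, -0.6); to C = (-95, 75, +1.2).
Solve a·Δx + b·Δy = Δh: det = (-45)·75 − (-95)·(-15) = -4800.
∂h/∂x = [(-0.6)·75 − (+1.2)·(-15)] / -4800 = +0.005625
∂h/∂y = [(-45)·(+1.2) − (-95)·(-0.6)] / -4800 = +0.02312
|∇h| = √(0.005625² + 0.02312²) = 0.02379
Seepage velocity v = K·i/n = 190.0 × 0.02379 / 0.27 = 16.74 m/day.
t = 250 / 16.74 = 14.93 days.

15 days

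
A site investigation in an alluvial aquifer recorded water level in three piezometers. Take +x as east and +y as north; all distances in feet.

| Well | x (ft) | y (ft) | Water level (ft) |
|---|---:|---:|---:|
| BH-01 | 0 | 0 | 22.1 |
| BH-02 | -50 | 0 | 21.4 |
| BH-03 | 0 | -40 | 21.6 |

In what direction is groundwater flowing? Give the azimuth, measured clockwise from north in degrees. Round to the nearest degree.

∂h/∂x = (21.4 − 22.1) / (-50 − 0) = +0.01400
∂h/∂y = (21.6 − 22.1) / (-40 − 0) = +0.01250
Flow direction (−∇h) has components (-0.01400 E, -0.01250 N).
Azimuth = atan2(E, N) = atan2(-0.01400, -0.01250) = 228.2° ≈ 228°.

228°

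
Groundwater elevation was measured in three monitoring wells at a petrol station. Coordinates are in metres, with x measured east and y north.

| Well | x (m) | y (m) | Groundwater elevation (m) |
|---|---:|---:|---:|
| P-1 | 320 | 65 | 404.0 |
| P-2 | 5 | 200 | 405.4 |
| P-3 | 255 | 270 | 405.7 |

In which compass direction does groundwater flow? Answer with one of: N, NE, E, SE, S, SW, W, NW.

S

Differences from P-1: to P-2 (Δx, Δy, Δh) = (-315, 135, +1.4); to P-3 = (-65, 205, +1.7).
Solve a·Δx + b·Δy = Δh: det = (-315)·205 − (-65)·135 = -55800.
∂h/∂x = [(+1.4)·205 − (+1.7)·135] / -55800 = -0.001030
∂h/∂y = [(-315)·(+1.7) − (-65)·(+1.4)] / -55800 = +0.007966
Flow = −∇h = (+0.001030 east, -0.007966 north), which points south.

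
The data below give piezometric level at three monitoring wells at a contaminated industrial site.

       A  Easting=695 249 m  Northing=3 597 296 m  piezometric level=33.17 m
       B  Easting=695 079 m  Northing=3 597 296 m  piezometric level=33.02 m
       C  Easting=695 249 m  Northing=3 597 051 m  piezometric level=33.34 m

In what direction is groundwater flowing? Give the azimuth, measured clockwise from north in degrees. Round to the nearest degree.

∂h/∂x = (33.02 − 33.17) / (695079 − 695249) = +0.0008824
∂h/∂y = (33.34 − 33.17) / (3597051 − 3597296) = -0.0006939
Flow direction (−∇h) has components (-0.0008824 E, +0.0006939 N).
Azimuth = atan2(E, N) = atan2(-0.0008824, +0.0006939) = 308.2° ≈ 308°.

308°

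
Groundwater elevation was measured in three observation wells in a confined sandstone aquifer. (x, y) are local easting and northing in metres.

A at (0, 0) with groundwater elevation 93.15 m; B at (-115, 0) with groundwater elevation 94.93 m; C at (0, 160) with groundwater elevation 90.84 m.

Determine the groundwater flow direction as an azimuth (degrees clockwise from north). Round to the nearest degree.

047°

∂h/∂x = (94.93 − 93.15) / (-115 − 0) = -0.01548
∂h/∂y = (90.84 − 93.15) / (160 − 0) = -0.01444
Flow direction (−∇h) has components (+0.01548 E, +0.01444 N).
Azimuth = atan2(E, N) = atan2(+0.01548, +0.01444) = 47.0° ≈ 047°.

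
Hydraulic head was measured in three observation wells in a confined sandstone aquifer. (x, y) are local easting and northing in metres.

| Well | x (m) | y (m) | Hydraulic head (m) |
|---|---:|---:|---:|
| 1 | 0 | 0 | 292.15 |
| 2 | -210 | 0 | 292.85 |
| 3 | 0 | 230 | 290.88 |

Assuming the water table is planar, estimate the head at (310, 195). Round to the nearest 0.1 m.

290.0 m

∂h/∂x = (292.85 − 292.15) / (-210 − 0) = -0.003333
∂h/∂y = (290.88 − 292.15) / (230 − 0) = -0.005522
h(310, 195) = 292.15 + (-0.003333)·(310) + (-0.005522)·(195) = 292.15 -1.033 -1.077 = 290.040 m.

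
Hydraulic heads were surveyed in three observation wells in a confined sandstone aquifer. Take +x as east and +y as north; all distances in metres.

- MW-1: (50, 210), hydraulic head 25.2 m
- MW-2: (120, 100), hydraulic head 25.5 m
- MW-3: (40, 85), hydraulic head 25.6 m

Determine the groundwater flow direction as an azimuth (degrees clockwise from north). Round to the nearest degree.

With h = a·x + b·y + c and MW-1 as origin, the differences give:
  70·a + (-110)·b = +0.3
  (-10)·a + (-125)·b = +0.4
Eliminate b (×(-125) and ×(-110), subtract): -9850·a = 6.50 → a = ∂h/∂x = -0.0006599
Back-substitute: b = ∂h/∂y = -0.003147.
Flow direction (−∇h) has components (+0.0006599 E, +0.003147 N).
Azimuth = atan2(E, N) = atan2(+0.0006599, +0.003147) = 11.8° ≈ 012°.

012°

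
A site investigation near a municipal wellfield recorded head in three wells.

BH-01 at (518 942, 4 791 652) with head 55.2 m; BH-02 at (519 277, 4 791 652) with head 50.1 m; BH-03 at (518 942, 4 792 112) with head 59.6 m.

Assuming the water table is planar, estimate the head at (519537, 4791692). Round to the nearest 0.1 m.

46.5 m

∂h/∂x = (50.1 − 55.2) / (519277 − 518942) = -0.01522
∂h/∂y = (59.6 − 55.2) / (4792112 − 4791652) = +0.009565
h(519537, 4791692) = 55.2 + (-0.01522)·(595) + (+0.009565)·(40) = 55.2 -9.058 +0.383 = 46.524 m.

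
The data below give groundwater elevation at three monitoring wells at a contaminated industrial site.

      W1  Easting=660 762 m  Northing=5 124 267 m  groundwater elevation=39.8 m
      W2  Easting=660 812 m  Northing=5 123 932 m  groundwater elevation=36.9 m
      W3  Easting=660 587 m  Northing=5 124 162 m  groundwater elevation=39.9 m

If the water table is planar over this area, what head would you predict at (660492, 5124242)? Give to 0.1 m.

41.0 m

Three-point gradient (reference W1): Δ to W2 = (50, -335, -2.9), Δ to W3 = (-175, -105, +0.1).
∂h/∂x = -0.005292, ∂h/∂y = +0.007867 (det = -63875).
h(660492, 5124242) = 39.8 + (-0.005292)·(-270) + (+0.007867)·(-25) = 39.8 +1.429 -0.197 = 41.032 m.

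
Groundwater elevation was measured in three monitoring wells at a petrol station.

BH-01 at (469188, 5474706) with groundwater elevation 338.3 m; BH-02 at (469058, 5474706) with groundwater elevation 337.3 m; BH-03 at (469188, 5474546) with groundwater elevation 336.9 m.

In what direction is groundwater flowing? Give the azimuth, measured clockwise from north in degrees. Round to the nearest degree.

221°

∂h/∂x = (337.3 − 338.3) / (469058 − 469188) = +0.007692
∂h/∂y = (336.9 − 338.3) / (5474546 − 5474706) = +0.008750
Flow direction (−∇h) has components (-0.007692 E, -0.008750 N).
Azimuth = atan2(E, N) = atan2(-0.007692, -0.008750) = 221.3° ≈ 221°.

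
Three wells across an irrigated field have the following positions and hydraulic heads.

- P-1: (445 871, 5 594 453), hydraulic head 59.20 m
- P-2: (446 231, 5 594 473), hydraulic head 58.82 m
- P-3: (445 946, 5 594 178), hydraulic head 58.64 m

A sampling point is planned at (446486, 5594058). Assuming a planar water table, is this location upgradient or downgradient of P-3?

With h = a·x + b·y + c and P-1 as origin, the differences give:
  360·a + 20·b = -0.38
  75·a + (-275)·b = -0.56
Eliminate b (×(-275) and ×20, subtract): -100500·a = 115.700 → a = ∂h/∂x = -0.001151
Back-substitute: b = ∂h/∂y = +0.001722.
Head at (446486, 5594058) = 59.20 + (-0.001151)·(615) + (+0.001722)·(-395) = 57.81 m.
That is lower than the 58.64 m at P-3, so the point is downgradient.

downgradient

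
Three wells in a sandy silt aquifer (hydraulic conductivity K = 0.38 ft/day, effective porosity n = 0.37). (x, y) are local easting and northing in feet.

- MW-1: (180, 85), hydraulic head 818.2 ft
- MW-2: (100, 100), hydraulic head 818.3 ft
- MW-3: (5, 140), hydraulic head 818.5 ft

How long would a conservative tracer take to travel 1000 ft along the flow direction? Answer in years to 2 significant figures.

720 years

Differences from MW-1: to MW-2 (Δx, Δy, Δh) = (-80, 15, +0.1); to MW-3 = (-175, 55, +0.3).
Determinant of the coordinate differences = (-80)·55 − (-175)·15 = -1775.
∂h/∂x = [(+0.1)·55 − (+0.3)·15] / -1775 = -0.0005634
∂h/∂y = [(-80)·(+0.3) − (-175)·(+0.1)] / -1775 = +0.003662
|∇h| = √(-0.0005634² + 0.003662²) = 0.003705
Seepage velocity v = K·i/n = 0.38 × 0.003705 / 0.37 = 0.003805 ft/day.
t = 1000 / 0.003805 = 2.628e+05 days = 720 years.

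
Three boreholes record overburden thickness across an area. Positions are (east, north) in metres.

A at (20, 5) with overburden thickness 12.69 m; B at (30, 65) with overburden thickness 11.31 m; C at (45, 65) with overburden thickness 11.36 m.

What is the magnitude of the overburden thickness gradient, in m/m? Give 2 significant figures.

Taking A as reference: B−A = (10, 60, -1.38); C−A = (25, 60, -1.33).
Solve a·Δx + b·Δy = Δd: det = 10·60 − 25·60 = -900.
∂d/∂x = [(-1.38)·60 − (-1.33)·60] / -900 = +0.003333
∂d/∂y = [10·(-1.33) − 25·(-1.38)] / -900 = -0.02356
|∇f| = √(0.003333² + -0.02356²) = 0.02379 m/m

0.024 m/m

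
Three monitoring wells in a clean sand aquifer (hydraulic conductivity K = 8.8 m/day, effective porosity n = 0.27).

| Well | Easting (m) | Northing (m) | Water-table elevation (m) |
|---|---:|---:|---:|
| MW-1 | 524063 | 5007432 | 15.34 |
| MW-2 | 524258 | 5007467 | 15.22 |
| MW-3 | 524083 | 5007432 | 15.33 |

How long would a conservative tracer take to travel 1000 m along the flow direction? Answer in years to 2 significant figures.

100 years

With h = a·x + b·y + c and MW-1 as origin, the differences give:
  195·a + 35·b = -0.12
  20·a + 0·b = -0.01
Eliminate b (×0 and ×35, subtract): -700·a = 0.350 → a = ∂h/∂x = -0.0005000
Back-substitute: b = ∂h/∂y = -0.0006429.
|∇h| = √(-0.0005000² + -0.0006429²) = 0.0008144
Seepage velocity v = K·i/n = 8.8 × 0.0008144 / 0.27 = 0.02654 m/day.
t = 1000 / 0.02654 = 3.768e+04 days = 103 years.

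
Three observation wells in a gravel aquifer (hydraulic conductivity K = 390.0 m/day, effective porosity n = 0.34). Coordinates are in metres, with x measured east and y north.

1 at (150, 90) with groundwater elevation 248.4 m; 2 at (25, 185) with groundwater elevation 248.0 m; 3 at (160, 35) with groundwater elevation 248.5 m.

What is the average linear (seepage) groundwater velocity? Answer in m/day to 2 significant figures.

With h = a·x + b·y + c and 1 as origin, the differences give:
  (-125)·a + 95·b = -0.4
  10·a + (-55)·b = +0.1
Eliminate b (×(-55) and ×95, subtract): 5925·a = 12.50 → a = ∂h/∂x = +0.002110
Back-substitute: b = ∂h/∂y = -0.001435.
|∇h| = √(0.002110² + -0.001435²) = 0.002552
Seepage velocity v = K·i/n = 390.0 × 0.002552 / 0.34 = 2.927 m/day.

2.9 m/day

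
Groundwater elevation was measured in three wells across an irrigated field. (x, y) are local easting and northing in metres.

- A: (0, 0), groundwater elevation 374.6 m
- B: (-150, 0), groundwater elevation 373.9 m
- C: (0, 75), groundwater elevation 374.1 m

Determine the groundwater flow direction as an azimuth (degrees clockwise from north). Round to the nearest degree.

325°

∂h/∂x = (373.9 − 374.6) / (-150 − 0) = +0.004667
∂h/∂y = (374.1 − 374.6) / (75 − 0) = -0.006667
Flow direction (−∇h) has components (-0.004667 E, +0.006667 N).
Azimuth = atan2(E, N) = atan2(-0.004667, +0.006667) = 325.0° ≈ 325°.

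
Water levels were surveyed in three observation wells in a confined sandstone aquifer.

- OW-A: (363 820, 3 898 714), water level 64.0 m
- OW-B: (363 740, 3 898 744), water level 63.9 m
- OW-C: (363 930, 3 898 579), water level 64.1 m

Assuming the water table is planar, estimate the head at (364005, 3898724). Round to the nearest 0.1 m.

Three-point gradient (reference OW-A): Δ to OW-B = (-80, 30, -0.1), Δ to OW-C = (110, -135, +0.1).
∂h/∂x = +0.001400, ∂h/∂y = +0.0004000 (det = 7500).
h(364005, 3898724) = 64.0 + (+0.001400)·(185) + (+0.0004000)·(10) = 64.0 +0.259 +0.004 = 64.263 m.

64.3 m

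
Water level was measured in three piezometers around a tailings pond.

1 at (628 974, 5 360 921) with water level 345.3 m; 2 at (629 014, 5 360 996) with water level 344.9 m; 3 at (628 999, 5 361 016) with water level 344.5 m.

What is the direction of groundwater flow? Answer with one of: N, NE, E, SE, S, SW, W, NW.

NW

Taking 1 as reference: 2−1 = (40, 75, -0.4); 3−1 = (25, 95, -0.8).
Solve a·Δx + b·Δy = Δh: det = 40·95 − 25·75 = 1925.
∂h/∂x = [(-0.4)·95 − (-0.8)·75] / 1925 = +0.01143
∂h/∂y = [40·(-0.8) − 25·(-0.4)] / 1925 = -0.01143
Flow = −∇h = (-0.01143 east, +0.01143 north), which points northwest.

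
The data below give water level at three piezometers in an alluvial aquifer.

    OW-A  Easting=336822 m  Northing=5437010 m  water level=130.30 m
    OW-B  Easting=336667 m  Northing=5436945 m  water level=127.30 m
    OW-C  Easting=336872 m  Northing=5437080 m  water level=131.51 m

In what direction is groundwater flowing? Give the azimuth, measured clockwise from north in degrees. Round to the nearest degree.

Differences from OW-A: to OW-B (Δx, Δy, Δh) = (-155, -65, -3.00); to OW-C = (50, 70, +1.21).
Solve a·Δx + b·Δy = Δh: det = (-155)·70 − 50·(-65) = -7600.
∂h/∂x = [(-3.00)·70 − (+1.21)·(-65)] / -7600 = +0.01728
∂h/∂y = [(-155)·(+1.21) − 50·(-3.00)] / -7600 = +0.004941
Flow direction (−∇h) has components (-0.01728 E, -0.004941 N).
Azimuth = atan2(E, N) = atan2(-0.01728, -0.004941) = 254.0° ≈ 254°.

254°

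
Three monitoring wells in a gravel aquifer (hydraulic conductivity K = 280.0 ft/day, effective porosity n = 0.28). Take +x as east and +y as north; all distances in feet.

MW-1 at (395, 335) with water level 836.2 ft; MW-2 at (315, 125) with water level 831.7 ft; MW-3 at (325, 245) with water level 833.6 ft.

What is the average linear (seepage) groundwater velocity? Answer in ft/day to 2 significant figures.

Taking MW-1 as reference: MW-2−MW-1 = (-80, -210, -4.5); MW-3−MW-1 = (-70, -90, -2.6).
Determinant of the coordinate differences = (-80)·(-90) − (-70)·(-210) = -7500.
∂h/∂x = [(-4.5)·(-90) − (-2.6)·(-210)] / -7500 = +0.01880
∂h/∂y = [(-80)·(-2.6) − (-70)·(-4.5)] / -7500 = +0.01427
|∇h| = √(0.01880² + 0.01427²) = 0.0236
Seepage velocity v = K·i/n = 280.0 × 0.0236 / 0.28 = 23.6 ft/day.

24 ft/day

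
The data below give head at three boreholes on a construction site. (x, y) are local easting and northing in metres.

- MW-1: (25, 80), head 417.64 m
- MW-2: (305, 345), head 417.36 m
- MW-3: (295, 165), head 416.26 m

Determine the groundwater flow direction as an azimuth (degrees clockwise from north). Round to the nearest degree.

Differences from MW-1: to MW-2 (Δx, Δy, Δh) = (280, 265, -0.28); to MW-3 = (270, 85, -1.38).
Solve a·Δx + b·Δy = Δh: det = 280·85 − 270·265 = -47750.
∂h/∂x = [(-0.28)·85 − (-1.38)·265] / -47750 = -0.007160
∂h/∂y = [280·(-1.38) − 270·(-0.28)] / -47750 = +0.006509
Flow direction (−∇h) has components (+0.007160 E, -0.006509 N).
Azimuth = atan2(E, N) = atan2(+0.007160, -0.006509) = 132.3° ≈ 132°.

132°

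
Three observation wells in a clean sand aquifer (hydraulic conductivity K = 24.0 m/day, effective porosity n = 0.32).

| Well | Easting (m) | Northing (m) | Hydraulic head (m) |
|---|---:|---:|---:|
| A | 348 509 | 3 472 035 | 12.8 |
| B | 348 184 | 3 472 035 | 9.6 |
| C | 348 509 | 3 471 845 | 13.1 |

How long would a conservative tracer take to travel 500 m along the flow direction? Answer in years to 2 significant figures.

∂h/∂x = (9.6 − 12.8) / (348184 − 348509) = +0.009846
∂h/∂y = (13.1 − 12.8) / (3471845 − 3472035) = -0.001579
|∇h| = √(0.009846² + -0.001579²) = 0.009972
Seepage velocity v = K·i/n = 24.0 × 0.009972 / 0.32 = 0.7479 m/day.
t = 500 / 0.7479 = 668.5 days = 1.83 years.

1.8 years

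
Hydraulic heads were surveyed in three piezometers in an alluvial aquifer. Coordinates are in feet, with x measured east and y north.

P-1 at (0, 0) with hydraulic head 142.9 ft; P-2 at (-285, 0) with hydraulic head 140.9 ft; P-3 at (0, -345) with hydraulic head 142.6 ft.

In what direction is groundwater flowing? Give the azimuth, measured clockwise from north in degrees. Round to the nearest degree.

∂h/∂x = (140.9 − 142.9) / (-285 − 0) = +0.007018
∂h/∂y = (142.6 − 142.9) / (-345 − 0) = +0.0008696
Flow direction (−∇h) has components (-0.007018 E, -0.0008696 N).
Azimuth = atan2(E, N) = atan2(-0.007018, -0.0008696) = 262.9° ≈ 263°.

263°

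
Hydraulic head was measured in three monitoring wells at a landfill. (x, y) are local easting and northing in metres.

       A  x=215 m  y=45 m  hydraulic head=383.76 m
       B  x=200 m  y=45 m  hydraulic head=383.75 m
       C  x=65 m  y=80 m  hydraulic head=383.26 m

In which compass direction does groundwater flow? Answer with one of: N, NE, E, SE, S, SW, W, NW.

Three-point gradient (reference A): Δ to B = (-15, 0, -0.01), Δ to C = (-150, 35, -0.50).
∂h/∂x = +0.0006667, ∂h/∂y = -0.01143 (det = -525).
Flow = −∇h = (-0.0006667 east, +0.01143 north), which points north.

N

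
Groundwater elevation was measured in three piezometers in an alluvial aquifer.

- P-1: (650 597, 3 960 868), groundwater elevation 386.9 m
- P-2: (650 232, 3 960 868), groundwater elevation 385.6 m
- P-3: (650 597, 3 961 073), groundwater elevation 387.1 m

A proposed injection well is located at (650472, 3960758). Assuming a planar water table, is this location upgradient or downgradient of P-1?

∂h/∂x = (385.6 − 386.9) / (650232 − 650597) = +0.003562
∂h/∂y = (387.1 − 386.9) / (3961073 − 3960868) = +0.0009756
Head at (650472, 3960758) = 386.9 + (+0.003562)·(-125) + (+0.0009756)·(-110) = 386.35 m.
That is lower than the 386.9 m at P-1, so the point is downgradient.

downgradient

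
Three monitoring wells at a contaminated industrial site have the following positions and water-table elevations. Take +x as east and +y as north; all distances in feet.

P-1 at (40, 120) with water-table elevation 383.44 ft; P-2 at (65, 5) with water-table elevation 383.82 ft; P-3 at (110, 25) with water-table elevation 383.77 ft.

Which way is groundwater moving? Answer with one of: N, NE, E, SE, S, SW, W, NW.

N

Differences from P-1: to P-2 (Δx, Δy, Δh) = (25, -115, +0.38); to P-3 = (70, -95, +0.33).
Determinant of the coordinate differences = 25·(-95) − 70·(-115) = 5675.
∂h/∂x = [(+0.38)·(-95) − (+0.33)·(-115)] / 5675 = +0.0003260
∂h/∂y = [25·(+0.33) − 70·(+0.38)] / 5675 = -0.003233
Flow = −∇h = (-0.0003260 east, +0.003233 north), which points north.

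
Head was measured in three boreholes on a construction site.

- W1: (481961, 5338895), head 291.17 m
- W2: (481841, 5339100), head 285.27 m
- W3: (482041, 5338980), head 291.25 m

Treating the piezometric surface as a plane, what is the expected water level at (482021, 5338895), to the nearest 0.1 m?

292.3 m

Three-point gradient (reference W1): Δ to W2 = (-120, 205, -5.90), Δ to W3 = (80, 85, +0.08).
∂h/∂x = +0.01947, ∂h/∂y = -0.01738 (det = -26600).
h(482021, 5338895) = 291.17 + (+0.01947)·(60) + (-0.01738)·(0) = 291.17 +1.168 -0.000 = 292.338 m.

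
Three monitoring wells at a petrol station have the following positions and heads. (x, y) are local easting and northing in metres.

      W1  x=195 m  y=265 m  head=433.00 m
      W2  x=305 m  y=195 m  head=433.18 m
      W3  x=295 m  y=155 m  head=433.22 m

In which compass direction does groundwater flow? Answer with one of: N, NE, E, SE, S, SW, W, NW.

NW

Taking W1 as reference: W2−W1 = (110, -70, +0.18); W3−W1 = (100, -110, +0.22).
Determinant of the coordinate differences = 110·(-110) − 100·(-70) = -5100.
∂h/∂x = [(+0.18)·(-110) − (+0.22)·(-70)] / -5100 = +0.0008627
∂h/∂y = [110·(+0.22) − 100·(+0.18)] / -5100 = -0.001216
Flow = −∇h = (-0.0008627 east, +0.001216 north), which points northwest.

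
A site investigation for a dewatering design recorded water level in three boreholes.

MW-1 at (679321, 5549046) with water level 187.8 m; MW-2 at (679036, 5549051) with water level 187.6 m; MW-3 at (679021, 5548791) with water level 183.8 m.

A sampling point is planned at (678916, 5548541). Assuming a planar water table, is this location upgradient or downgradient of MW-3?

downgradient

Taking MW-1 as reference: MW-2−MW-1 = (-285, 5, -0.2); MW-3−MW-1 = (-300, -255, -4.0).
Solve a·Δx + b·Δy = Δh: det = (-285)·(-255) − (-300)·5 = 74175.
∂h/∂x = [(-0.2)·(-255) − (-4.0)·5] / 74175 = +0.0009572
∂h/∂y = [(-285)·(-4.0) − (-300)·(-0.2)] / 74175 = +0.01456
Head at (678916, 5548541) = 187.8 + (+0.0009572)·(-405) + (+0.01456)·(-505) = 180.06 m.
That is lower than the 183.8 m at MW-3, so the point is downgradient.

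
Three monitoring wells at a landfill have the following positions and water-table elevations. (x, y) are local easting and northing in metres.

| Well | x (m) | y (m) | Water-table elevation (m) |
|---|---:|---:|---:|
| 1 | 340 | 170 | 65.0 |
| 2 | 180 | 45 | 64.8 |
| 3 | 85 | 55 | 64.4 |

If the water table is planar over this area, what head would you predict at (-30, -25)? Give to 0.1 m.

64.2 m

Taking 1 as reference: 2−1 = (-160, -125, -0.2); 3−1 = (-255, -115, -0.6).
Solve a·Δx + b·Δy = Δh: det = (-160)·(-115) − (-255)·(-125) = -13475.
∂h/∂x = [(-0.2)·(-115) − (-0.6)·(-125)] / -13475 = +0.003859
∂h/∂y = [(-160)·(-0.6) − (-255)·(-0.2)] / -13475 = -0.003340
h(-30, -25) = 65.0 + (+0.003859)·(-370) + (-0.003340)·(-195) = 65.0 -1.428 +0.651 = 64.223 m.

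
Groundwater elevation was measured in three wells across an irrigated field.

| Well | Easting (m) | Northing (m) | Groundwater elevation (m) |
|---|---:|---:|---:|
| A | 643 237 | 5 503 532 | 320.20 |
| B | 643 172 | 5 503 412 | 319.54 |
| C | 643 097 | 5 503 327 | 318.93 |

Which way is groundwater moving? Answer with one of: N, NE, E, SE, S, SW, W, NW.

SW

Taking A as reference: B−A = (-65, -120, -0.66); C−A = (-140, -205, -1.27).
Determinant of the coordinate differences = (-65)·(-205) − (-140)·(-120) = -3475.
∂h/∂x = [(-0.66)·(-205) − (-1.27)·(-120)] / -3475 = +0.004921
∂h/∂y = [(-65)·(-1.27) − (-140)·(-0.66)] / -3475 = +0.002835
Flow = −∇h = (-0.004921 east, -0.002835 north), which points southwest.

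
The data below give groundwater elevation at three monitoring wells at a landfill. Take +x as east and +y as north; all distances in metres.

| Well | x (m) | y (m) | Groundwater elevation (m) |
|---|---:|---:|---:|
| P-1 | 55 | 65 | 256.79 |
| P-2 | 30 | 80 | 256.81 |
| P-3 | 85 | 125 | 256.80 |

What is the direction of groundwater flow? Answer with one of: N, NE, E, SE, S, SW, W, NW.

SE

Three-point gradient (reference P-1): Δ to P-2 = (-25, 15, +0.02), Δ to P-3 = (30, 60, +0.01).
∂h/∂x = -0.0005385, ∂h/∂y = +0.0004359 (det = -1950).
Flow = −∇h = (+0.0005385 east, -0.0004359 north), which points southeast.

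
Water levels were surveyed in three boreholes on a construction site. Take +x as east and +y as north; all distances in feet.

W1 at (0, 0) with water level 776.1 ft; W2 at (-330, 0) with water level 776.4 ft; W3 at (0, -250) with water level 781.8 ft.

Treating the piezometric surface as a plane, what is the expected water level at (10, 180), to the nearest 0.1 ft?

∂h/∂x = (776.4 − 776.1) / (-330 − 0) = -0.0009091
∂h/∂y = (781.8 − 776.1) / (-250 − 0) = -0.02280
h(10, 180) = 776.1 + (-0.0009091)·(10) + (-0.02280)·(180) = 776.1 -0.009 -4.104 = 771.987 ft.

772.0 ft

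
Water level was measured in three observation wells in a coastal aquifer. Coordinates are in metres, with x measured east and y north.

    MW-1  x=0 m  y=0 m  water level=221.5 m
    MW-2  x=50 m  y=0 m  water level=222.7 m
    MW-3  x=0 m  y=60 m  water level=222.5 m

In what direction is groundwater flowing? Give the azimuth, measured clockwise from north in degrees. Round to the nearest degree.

235°

∂h/∂x = (222.7 − 221.5) / (50 − 0) = +0.02400
∂h/∂y = (222.5 − 221.5) / (60 − 0) = +0.01667
Flow direction (−∇h) has components (-0.02400 E, -0.01667 N).
Azimuth = atan2(E, N) = atan2(-0.02400, -0.01667) = 235.2° ≈ 235°.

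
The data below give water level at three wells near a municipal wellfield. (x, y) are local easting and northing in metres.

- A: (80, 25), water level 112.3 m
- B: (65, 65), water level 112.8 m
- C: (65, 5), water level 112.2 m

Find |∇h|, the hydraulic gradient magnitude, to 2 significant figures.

With h = a·x + b·y + c and A as origin, the differences give:
  (-15)·a + 40·b = +0.5
  (-15)·a + (-20)·b = -0.1
Eliminate b (×(-20) and ×40, subtract): 900·a = -6.00 → a = ∂h/∂x = -0.006667
Back-substitute: b = ∂h/∂y = +0.010000.
|∇h| = √(-0.006667² + 0.010000²) = 0.01202

0.012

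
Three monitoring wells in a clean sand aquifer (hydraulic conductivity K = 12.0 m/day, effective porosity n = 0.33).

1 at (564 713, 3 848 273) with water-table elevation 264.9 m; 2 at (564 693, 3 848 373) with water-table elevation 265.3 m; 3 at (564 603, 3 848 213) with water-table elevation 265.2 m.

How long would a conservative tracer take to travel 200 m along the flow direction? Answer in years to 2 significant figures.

2.8 years

Taking 1 as reference: 2−1 = (-20, 100, +0.4); 3−1 = (-110, -60, +0.3).
Solve a·Δx + b·Δy = Δh: det = (-20)·(-60) − (-110)·100 = 12200.
∂h/∂x = [(+0.4)·(-60) − (+0.3)·100] / 12200 = -0.004426
∂h/∂y = [(-20)·(+0.3) − (-110)·(+0.4)] / 12200 = +0.003115
|∇h| = √(-0.004426² + 0.003115²) = 0.005412
Seepage velocity v = K·i/n = 12.0 × 0.005412 / 0.33 = 0.1968 m/day.
t = 200 / 0.1968 = 1016 days = 2.78 years.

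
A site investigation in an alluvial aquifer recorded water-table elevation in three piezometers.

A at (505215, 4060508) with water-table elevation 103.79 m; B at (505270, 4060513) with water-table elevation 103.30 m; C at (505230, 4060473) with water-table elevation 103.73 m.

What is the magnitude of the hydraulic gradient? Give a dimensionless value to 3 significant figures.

0.00896

Differences from A: to B (Δx, Δy, Δh) = (55, 5, -0.49); to C = (15, -35, -0.06).
Determinant of the coordinate differences = 55·(-35) − 15·5 = -2000.
∂h/∂x = [(-0.49)·(-35) − (-0.06)·5] / -2000 = -0.008725
∂h/∂y = [55·(-0.06) − 15·(-0.49)] / -2000 = -0.002025
|∇h| = √(-0.008725² + -0.002025²) = 0.008957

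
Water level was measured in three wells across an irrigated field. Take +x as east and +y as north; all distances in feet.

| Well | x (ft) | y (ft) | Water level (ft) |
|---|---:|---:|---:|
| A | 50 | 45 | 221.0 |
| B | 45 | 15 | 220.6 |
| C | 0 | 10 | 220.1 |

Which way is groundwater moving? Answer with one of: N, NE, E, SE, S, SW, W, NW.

Taking A as reference: B−A = (-5, -30, -0.4); C−A = (-50, -35, -0.9).
Solve a·Δx + b·Δy = Δh: det = (-5)·(-35) − (-50)·(-30) = -1325.
∂h/∂x = [(-0.4)·(-35) − (-0.9)·(-30)] / -1325 = +0.009811
∂h/∂y = [(-5)·(-0.9) − (-50)·(-0.4)] / -1325 = +0.01170
Flow = −∇h = (-0.009811 east, -0.01170 north), which points southwest.

SW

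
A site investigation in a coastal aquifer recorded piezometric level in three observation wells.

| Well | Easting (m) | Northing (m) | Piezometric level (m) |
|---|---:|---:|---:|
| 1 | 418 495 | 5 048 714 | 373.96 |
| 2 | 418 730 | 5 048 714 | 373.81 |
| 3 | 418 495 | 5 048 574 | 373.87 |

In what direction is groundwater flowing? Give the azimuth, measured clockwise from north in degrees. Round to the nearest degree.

135°

∂h/∂x = (373.81 − 373.96) / (418730 − 418495) = -0.0006383
∂h/∂y = (373.87 − 373.96) / (5048574 − 5048714) = +0.0006429
Flow direction (−∇h) has components (+0.0006383 E, -0.0006429 N).
Azimuth = atan2(E, N) = atan2(+0.0006383, -0.0006429) = 135.2° ≈ 135°.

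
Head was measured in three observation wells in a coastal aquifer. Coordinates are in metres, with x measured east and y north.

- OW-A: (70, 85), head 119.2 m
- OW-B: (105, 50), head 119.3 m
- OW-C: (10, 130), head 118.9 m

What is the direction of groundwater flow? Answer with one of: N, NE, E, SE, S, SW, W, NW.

SW

With h = a·x + b·y + c and OW-A as origin, the differences give:
  35·a + (-35)·b = +0.1
  (-60)·a + 45·b = -0.3
Eliminate b (×45 and ×(-35), subtract): -525·a = -6.00 → a = ∂h/∂x = +0.01143
Back-substitute: b = ∂h/∂y = +0.008571.
Flow = −∇h = (-0.01143 east, -0.008571 north), which points southwest.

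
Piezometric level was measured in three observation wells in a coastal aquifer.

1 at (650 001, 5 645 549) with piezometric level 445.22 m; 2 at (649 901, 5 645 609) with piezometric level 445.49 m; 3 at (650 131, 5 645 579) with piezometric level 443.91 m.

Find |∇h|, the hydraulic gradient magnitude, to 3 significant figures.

0.0120

With h = a·x + b·y + c and 1 as origin, the differences give:
  (-100)·a + 60·b = +0.27
  130·a + 30·b = -1.31
Eliminate b (×30 and ×60, subtract): -10800·a = 86.700 → a = ∂h/∂x = -0.008028
Back-substitute: b = ∂h/∂y = -0.008880.
|∇h| = √(-0.008028² + -0.008880²) = 0.01197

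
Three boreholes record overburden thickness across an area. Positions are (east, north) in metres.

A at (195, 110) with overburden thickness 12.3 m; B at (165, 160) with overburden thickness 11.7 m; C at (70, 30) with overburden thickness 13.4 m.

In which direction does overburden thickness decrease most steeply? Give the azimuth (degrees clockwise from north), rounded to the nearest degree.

004°

Differences from A: to B (Δx, Δy, Δh) = (-30, 50, -0.6); to C = (-125, -80, +1.1).
Solve a·Δx + b·Δy = Δd: det = (-30)·(-80) − (-125)·50 = 8650.
∂d/∂x = [(-0.6)·(-80) − (+1.1)·50] / 8650 = -0.0008092
∂d/∂y = [(-30)·(+1.1) − (-125)·(-0.6)] / 8650 = -0.01249
Steepest decrease is along −∇f: components (+0.0008092 E, +0.01249 N).
Azimuth = atan2(+0.0008092, +0.01249) = 3.7° ≈ 004°.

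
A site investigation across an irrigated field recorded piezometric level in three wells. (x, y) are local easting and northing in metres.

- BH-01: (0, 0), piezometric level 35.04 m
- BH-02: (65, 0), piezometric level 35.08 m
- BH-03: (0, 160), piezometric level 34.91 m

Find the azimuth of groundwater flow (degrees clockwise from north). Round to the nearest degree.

∂h/∂x = (35.08 − 35.04) / (65 − 0) = +0.0006154
∂h/∂y = (34.91 − 35.04) / (160 − 0) = -0.0008125
Flow direction (−∇h) has components (-0.0006154 E, +0.0008125 N).
Azimuth = atan2(E, N) = atan2(-0.0006154, +0.0008125) = 322.9° ≈ 323°.

323°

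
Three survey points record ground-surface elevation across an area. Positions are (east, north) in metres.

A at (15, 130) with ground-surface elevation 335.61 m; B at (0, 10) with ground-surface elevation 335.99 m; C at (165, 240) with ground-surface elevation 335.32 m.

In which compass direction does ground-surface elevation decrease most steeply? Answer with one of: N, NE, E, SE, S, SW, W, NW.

N

With z = a·x + b·y + c and A as origin, the differences give:
  (-15)·a + (-120)·b = +0.38
  150·a + 110·b = -0.29
Eliminate b (×110 and ×(-120), subtract): 16350·a = 7.000 → a = ∂z/∂x = +0.0004281
Back-substitute: b = ∂z/∂y = -0.003220.
Steepest decrease is along −∇f = (-0.0004281 E, +0.003220 N) → north.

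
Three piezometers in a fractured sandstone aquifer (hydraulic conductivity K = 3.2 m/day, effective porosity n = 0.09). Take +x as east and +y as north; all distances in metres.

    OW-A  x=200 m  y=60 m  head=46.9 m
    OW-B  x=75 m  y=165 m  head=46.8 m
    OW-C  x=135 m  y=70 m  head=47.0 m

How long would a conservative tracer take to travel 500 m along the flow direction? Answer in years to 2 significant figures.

Three-point gradient (reference OW-A): Δ to OW-B = (-125, 105, -0.1), Δ to OW-C = (-65, 10, +0.1).
∂h/∂x = -0.002063, ∂h/∂y = -0.003408 (det = 5575).
|∇h| = √(-0.002063² + -0.003408²) = 0.003984
Seepage velocity v = K·i/n = 3.2 × 0.003984 / 0.09 = 0.1417 m/day.
t = 500 / 0.1417 = 3529 days = 9.66 years.

9.7 years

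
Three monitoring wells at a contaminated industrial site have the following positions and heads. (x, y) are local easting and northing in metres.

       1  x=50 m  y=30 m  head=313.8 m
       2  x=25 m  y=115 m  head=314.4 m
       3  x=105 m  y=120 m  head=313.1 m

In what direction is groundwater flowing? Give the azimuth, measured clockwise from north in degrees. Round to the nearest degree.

098°

Differences from 1: to 2 (Δx, Δy, Δh) = (-25, 85, +0.6); to 3 = (55, 90, -0.7).
Solve a·Δx + b·Δy = Δh: det = (-25)·90 − 55·85 = -6925.
∂h/∂x = [(+0.6)·90 − (-0.7)·85] / -6925 = -0.01639
∂h/∂y = [(-25)·(-0.7) − 55·(+0.6)] / -6925 = +0.002238
Flow direction (−∇h) has components (+0.01639 E, -0.002238 N).
Azimuth = atan2(E, N) = atan2(+0.01639, -0.002238) = 97.8° ≈ 098°.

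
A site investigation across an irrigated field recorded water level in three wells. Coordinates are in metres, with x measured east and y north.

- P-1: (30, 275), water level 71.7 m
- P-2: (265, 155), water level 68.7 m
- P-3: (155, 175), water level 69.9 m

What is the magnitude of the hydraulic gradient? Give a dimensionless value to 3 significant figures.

Differences from P-1: to P-2 (Δx, Δy, Δh) = (235, -120, -3.0); to P-3 = (125, -100, -1.8).
Solve a·Δx + b·Δy = Δh: det = 235·(-100) − 125·(-120) = -8500.
∂h/∂x = [(-3.0)·(-100) − (-1.8)·(-120)] / -8500 = -0.009882
∂h/∂y = [235·(-1.8) − 125·(-3.0)] / -8500 = +0.005647
|∇h| = √(-0.009882² + 0.005647²) = 0.01138

0.0114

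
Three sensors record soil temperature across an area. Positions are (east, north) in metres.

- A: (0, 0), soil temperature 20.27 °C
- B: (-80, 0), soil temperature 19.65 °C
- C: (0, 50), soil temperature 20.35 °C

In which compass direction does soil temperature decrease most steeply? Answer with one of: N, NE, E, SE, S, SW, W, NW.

∂T/∂x = (19.65 − 20.27) / (-80 − 0) = +0.007750
∂T/∂y = (20.35 − 20.27) / (50 − 0) = +0.001600
Steepest decrease is along −∇f = (-0.007750 E, -0.001600 N) → west.

W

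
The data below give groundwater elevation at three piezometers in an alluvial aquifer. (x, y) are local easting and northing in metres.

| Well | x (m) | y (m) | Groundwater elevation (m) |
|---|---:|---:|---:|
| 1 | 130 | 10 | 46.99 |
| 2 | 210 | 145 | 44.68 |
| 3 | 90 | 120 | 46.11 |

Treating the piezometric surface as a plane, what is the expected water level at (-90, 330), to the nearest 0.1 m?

45.4 m

Taking 1 as reference: 2−1 = (80, 135, -2.31); 3−1 = (-40, 110, -0.88).
Determinant of the coordinate differences = 80·110 − (-40)·135 = 14200.
∂h/∂x = [(-2.31)·110 − (-0.88)·135] / 14200 = -0.009528
∂h/∂y = [80·(-0.88) − (-40)·(-2.31)] / 14200 = -0.01146
h(-90, 330) = 46.99 + (-0.009528)·(-220) + (-0.01146)·(320) = 46.99 +2.096 -3.669 = 45.417 m.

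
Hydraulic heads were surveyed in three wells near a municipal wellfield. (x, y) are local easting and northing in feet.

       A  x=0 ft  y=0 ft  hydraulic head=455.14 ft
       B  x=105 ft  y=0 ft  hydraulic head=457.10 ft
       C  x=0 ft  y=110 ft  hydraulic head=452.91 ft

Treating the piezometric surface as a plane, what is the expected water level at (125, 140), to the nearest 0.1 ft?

∂h/∂x = (457.10 − 455.14) / (105 − 0) = +0.01867
∂h/∂y = (452.91 − 455.14) / (110 − 0) = -0.02027
h(125, 140) = 455.14 + (+0.01867)·(125) + (-0.02027)·(140) = 455.14 +2.333 -2.838 = 454.635 ft.

454.6 ft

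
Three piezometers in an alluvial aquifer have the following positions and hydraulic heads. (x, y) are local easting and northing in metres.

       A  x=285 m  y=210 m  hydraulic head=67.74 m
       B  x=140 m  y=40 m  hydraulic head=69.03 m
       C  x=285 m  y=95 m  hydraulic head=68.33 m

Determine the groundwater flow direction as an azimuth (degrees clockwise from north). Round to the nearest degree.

029°

Differences from A: to B (Δx, Δy, Δh) = (-145, -170, +1.29); to C = (0, -115, +0.59).
Solve a·Δx + b·Δy = Δh: det = (-145)·(-115) − 0·(-170) = 16675.
∂h/∂x = [(+1.29)·(-115) − (+0.59)·(-170)] / 16675 = -0.002882
∂h/∂y = [(-145)·(+0.59) − 0·(+1.29)] / 16675 = -0.005130
Flow direction (−∇h) has components (+0.002882 E, +0.005130 N).
Azimuth = atan2(E, N) = atan2(+0.002882, +0.005130) = 29.3° ≈ 029°.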